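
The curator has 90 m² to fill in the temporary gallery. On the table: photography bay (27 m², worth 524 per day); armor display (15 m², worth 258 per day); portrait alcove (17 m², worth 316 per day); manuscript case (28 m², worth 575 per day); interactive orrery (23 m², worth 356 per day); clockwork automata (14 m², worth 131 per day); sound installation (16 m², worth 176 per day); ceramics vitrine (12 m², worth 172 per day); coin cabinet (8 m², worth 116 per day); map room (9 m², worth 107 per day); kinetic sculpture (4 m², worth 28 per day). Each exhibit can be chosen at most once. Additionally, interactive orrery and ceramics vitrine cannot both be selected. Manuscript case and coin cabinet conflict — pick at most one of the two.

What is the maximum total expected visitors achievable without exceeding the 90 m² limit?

1673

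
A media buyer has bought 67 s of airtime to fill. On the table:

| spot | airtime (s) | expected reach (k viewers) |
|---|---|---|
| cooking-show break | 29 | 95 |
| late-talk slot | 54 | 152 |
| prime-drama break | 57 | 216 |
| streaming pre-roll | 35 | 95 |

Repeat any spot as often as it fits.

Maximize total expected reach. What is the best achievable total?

216

Prime-drama break uses 57 of the 67 s and totals 216.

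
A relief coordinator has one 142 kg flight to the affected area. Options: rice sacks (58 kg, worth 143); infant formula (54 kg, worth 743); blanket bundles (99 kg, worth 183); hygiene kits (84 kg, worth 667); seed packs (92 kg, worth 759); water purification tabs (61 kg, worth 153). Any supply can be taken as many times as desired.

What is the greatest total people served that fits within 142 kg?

The ratio ordering already packs tightly: 2×infant formula, 108 kg, 1486.
Nothing else within 142 kg beats 1486.

1486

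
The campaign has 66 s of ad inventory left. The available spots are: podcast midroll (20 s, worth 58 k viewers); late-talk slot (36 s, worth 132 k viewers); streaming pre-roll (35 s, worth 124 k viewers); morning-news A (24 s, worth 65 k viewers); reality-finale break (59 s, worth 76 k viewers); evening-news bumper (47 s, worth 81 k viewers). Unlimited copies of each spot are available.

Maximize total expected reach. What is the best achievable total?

197

Ranking by ratio (expected reach/s): late-talk slot 3.67, streaming pre-roll 3.54, podcast midroll 2.90, morning-news A 2.71.
A density-first pass picks podcast midroll + late-talk slot — 190 at 56 s.
Replace podcast midroll with morning-news A: the trade gains 7 net, giving 197 at 60 s.
Nothing else within 66 s beats 197.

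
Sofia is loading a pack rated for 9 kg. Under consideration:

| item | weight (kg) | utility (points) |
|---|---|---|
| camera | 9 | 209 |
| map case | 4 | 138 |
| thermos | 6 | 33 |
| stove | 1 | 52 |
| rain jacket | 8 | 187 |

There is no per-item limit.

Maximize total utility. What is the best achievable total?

468

Density check — stove 52.00, map case 34.50, rain jacket 23.38, camera 23.22 are the best per kg.
Best packing: 9×stove — 9 kg, 468 total.
Nothing else within 9 kg beats 468.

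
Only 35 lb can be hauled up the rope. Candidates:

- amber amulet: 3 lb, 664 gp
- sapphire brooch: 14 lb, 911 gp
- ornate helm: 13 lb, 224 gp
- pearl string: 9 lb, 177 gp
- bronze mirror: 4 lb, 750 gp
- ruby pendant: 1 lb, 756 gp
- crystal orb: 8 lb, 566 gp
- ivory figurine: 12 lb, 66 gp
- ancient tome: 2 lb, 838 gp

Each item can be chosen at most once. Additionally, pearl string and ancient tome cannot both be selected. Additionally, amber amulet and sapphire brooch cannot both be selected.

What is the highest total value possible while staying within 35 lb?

Taking sapphire brooch + bronze mirror + ruby pendant + crystal orb + ancient tome: 29 lb used, 3821 in value.
No other feasible combination exceeds 3821.

3821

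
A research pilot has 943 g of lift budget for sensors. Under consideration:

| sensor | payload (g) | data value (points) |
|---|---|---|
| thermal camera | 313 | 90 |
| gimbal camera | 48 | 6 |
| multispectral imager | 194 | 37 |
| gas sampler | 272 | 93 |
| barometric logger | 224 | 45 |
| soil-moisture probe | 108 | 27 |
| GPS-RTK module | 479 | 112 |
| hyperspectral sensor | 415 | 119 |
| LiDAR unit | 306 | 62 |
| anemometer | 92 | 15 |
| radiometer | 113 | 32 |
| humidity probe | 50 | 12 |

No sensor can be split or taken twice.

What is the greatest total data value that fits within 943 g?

271

By data value per g: gas sampler 0.34, thermal camera 0.29, hyperspectral sensor 0.29, radiometer 0.28 lead.
Filling by ratio: thermal camera + gimbal camera + gas sampler + soil-moisture probe + radiometer + humidity probe for 260, with 39 g left unused.
Dropping thermal camera and gimbal camera and humidity probe frees 411 g; slotting in hyperspectral sensor (415 g) lifts the total to 271 at 908 g.
Nothing else within 943 g beats 271.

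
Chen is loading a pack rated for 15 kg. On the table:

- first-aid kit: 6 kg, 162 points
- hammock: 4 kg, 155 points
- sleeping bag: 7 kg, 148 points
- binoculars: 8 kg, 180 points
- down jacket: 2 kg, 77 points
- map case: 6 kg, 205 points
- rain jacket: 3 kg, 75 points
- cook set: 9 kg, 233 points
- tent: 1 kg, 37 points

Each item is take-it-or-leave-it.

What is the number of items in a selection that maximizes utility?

4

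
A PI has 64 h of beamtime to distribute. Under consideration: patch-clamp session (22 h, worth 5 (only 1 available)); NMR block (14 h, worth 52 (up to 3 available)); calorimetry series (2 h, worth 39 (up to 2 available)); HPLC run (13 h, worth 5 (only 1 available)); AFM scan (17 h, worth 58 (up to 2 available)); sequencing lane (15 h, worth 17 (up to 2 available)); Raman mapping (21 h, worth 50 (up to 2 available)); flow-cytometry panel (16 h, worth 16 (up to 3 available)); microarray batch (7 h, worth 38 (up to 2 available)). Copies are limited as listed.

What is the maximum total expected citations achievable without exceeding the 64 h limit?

Greedy by ratio would take 3×NMR block + 2×calorimetry series + 2×microarray batch: 60 h used, total 310.
The 14 h tied up in NMR block is better spent on AFM scan — total rises to 316 (63 h).

316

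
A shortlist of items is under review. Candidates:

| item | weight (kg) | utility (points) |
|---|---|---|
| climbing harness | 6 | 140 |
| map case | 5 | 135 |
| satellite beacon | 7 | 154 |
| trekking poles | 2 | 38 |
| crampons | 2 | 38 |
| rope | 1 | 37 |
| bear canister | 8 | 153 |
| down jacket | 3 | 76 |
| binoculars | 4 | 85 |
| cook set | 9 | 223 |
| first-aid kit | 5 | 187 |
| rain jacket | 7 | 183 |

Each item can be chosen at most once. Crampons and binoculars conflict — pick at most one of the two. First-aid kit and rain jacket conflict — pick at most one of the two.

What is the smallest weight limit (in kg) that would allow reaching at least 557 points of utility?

20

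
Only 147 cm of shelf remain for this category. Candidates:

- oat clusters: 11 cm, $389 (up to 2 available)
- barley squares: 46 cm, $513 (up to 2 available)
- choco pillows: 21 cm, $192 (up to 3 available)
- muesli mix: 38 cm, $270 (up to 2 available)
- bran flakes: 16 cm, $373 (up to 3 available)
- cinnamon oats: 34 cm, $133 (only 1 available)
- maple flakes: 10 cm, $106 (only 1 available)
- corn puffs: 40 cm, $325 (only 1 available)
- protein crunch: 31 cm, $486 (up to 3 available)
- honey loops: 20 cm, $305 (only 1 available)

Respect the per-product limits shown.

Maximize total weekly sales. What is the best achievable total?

2982

Density check — oat clusters 35.36, bran flakes 23.31, protein crunch 15.68 are the best per cm.
Filling by ratio: 2×oat clusters + 3×bran flakes + maple flakes + 2×protein crunch for 2975, with 5 cm left unused.
Dropping bran flakes and maple flakes frees 26 cm; slotting in protein crunch (31 cm) lifts the total to 2982 at 147 cm.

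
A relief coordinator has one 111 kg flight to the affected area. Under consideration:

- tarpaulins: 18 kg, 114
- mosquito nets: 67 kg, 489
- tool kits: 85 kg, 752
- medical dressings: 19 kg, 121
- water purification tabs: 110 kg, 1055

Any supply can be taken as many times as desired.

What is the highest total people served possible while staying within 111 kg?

1055

Best packing: water purification tabs — 110 kg, 1055 total.
The spare 1 kg is too small for any remaining supply, and no exchange beats 1055.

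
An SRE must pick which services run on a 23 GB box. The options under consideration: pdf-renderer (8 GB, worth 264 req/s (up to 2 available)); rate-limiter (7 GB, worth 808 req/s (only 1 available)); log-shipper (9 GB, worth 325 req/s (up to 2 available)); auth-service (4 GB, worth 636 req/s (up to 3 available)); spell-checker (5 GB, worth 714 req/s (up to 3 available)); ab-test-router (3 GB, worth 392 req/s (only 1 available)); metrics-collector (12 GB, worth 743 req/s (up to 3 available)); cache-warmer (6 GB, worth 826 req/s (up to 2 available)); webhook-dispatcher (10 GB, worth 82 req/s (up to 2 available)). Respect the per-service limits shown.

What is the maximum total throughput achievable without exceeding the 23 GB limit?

The ratio heuristic lands on 3×auth-service + 2×spell-checker (3336) but leaves 1 GB idle.
Dropping spell-checker frees 5 GB; slotting in cache-warmer (6 GB) lifts the total to 3448 at 23 GB.

3448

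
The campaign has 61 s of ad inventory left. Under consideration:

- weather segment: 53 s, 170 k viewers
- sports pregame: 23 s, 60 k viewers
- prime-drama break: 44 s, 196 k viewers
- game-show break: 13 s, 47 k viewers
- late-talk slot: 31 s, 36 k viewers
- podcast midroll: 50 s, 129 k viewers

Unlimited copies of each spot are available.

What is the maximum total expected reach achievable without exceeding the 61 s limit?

The ratio ordering already packs tightly: prime-drama break + game-show break, 57 s, 243.

243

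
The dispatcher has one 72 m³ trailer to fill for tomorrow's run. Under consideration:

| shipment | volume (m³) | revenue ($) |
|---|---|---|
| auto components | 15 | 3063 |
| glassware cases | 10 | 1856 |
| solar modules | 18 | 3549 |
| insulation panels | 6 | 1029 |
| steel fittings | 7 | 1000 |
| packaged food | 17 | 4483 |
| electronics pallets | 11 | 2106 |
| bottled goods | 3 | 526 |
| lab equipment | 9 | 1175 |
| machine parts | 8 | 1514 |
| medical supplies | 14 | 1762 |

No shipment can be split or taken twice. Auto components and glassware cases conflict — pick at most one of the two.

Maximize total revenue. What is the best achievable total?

Density check — packaged food 263.71, auto components 204.20, solar modules 197.17 are the best per m³.
Best packing: auto components + solar modules + packaged food + electronics pallets + bottled goods + machine parts — 72 m³, 15241 total.
Next best is auto components + solar modules + insulation panels + packaged food + electronics pallets + bottled goods at 14756 (70 m³) — short by 485.

15241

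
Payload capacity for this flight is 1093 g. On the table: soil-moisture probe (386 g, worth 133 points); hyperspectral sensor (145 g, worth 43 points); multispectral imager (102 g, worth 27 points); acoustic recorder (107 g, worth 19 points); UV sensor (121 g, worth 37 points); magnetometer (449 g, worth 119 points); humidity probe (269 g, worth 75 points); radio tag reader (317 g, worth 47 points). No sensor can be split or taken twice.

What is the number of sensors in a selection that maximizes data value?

4

Best achievable data value is 322.
soil-moisture probe + hyperspectral sensor + multispectral imager + magnetometer hits 322 at 1082 g.
Any selection reaching 322 contains exactly 4 sensors.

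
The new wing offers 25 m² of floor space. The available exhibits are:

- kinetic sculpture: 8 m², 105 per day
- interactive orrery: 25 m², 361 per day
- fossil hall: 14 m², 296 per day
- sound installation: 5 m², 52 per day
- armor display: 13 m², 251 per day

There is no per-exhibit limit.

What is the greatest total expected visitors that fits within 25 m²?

401

The ratio ordering already packs tightly: kinetic sculpture + fossil hall, 22 m², 401.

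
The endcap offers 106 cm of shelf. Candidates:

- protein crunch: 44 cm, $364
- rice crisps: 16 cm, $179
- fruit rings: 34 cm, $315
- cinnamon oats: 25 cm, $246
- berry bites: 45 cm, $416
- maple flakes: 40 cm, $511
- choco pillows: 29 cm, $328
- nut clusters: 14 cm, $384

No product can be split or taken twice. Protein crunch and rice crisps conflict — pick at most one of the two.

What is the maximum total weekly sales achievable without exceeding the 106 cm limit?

Best packing: rice crisps + maple flakes + choco pillows + nut clusters — 99 cm, 1402 total.
Nothing else feasible within 106 cm beats 1402.

1402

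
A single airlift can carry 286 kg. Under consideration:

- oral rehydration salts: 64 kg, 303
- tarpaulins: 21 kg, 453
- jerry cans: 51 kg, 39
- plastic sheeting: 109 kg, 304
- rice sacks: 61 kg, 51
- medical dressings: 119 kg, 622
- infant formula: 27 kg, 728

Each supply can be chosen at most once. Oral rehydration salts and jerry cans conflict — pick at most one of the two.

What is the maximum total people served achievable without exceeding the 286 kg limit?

2107

By people served per kg: infant formula 26.96, tarpaulins 21.57, medical dressings 5.23 lead.
Taking tarpaulins + plastic sheeting + medical dressings + infant formula: 276 kg used, 2107 in people served.
The spare 10 kg is too small for any remaining supply, and no feasible exchange beats 2107.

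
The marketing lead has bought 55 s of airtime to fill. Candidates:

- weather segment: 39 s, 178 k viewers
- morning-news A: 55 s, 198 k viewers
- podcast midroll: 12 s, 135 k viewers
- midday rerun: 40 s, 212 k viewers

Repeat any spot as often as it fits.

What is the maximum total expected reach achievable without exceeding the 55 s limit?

Taking 4×podcast midroll: 48 s used, 540 in expected reach.
No other feasible combination exceeds 540.

540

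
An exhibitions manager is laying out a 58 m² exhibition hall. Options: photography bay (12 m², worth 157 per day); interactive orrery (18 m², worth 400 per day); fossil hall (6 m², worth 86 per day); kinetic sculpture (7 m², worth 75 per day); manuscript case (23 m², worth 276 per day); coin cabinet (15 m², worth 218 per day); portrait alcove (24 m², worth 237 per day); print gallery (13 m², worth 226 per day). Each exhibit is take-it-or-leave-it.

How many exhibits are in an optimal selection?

4

Optimal total is 1001.
For example photography bay + interactive orrery + coin cabinet + print gallery achieves it, using 58 m².
Every optimal selection uses 4 exhibits.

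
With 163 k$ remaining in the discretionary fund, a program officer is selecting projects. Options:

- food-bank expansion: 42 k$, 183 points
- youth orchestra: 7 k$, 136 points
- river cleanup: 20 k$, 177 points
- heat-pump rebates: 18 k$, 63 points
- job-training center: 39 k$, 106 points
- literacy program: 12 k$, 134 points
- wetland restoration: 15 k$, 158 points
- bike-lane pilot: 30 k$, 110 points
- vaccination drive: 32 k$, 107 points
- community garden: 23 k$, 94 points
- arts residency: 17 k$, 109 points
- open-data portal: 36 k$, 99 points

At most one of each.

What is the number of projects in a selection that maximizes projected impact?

8

Optimal total is 1070.
food-bank expansion + youth orchestra + river cleanup + heat-pump rebates + literacy program + wetland restoration + bike-lane pilot + arts residency hits 1070 at 161 k$.
All optima have 8 projects.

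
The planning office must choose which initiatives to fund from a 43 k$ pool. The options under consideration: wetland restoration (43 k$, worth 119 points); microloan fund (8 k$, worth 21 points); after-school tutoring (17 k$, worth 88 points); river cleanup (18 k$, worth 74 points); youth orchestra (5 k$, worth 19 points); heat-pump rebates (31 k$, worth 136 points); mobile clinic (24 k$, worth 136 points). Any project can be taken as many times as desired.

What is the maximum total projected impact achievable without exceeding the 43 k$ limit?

Density check — mobile clinic 5.67, after-school tutoring 5.18, heat-pump rebates 4.39, river cleanup 4.11 are the best per k$.
After-school tutoring + mobile clinic uses 41 of the 43 k$ and totals 224.
The spare 2 k$ is too small for any remaining project, and no exchange beats 224.

224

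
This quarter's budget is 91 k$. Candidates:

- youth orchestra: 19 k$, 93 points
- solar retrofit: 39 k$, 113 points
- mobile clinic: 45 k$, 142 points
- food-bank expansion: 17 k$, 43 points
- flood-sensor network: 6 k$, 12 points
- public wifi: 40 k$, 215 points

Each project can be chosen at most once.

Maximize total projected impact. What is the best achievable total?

369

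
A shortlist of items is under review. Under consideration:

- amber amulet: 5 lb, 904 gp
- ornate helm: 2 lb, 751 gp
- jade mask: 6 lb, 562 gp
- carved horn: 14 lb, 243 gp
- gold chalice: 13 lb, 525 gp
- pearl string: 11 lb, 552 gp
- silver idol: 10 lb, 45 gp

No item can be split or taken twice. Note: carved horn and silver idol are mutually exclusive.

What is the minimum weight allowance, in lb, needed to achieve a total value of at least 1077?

7

Minimise lb subject to total value ≥ 1077.
amber amulet + ornate helm: 1655 value at 7 lb.
Any bundle with less than 7 lb falls short of 1077.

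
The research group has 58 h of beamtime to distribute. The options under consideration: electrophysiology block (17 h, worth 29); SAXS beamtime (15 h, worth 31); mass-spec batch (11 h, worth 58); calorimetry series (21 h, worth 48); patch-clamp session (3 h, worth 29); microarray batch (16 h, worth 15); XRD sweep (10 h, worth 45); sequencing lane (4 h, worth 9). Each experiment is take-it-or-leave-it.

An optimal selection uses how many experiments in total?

The maximum expected citations within 58 h is 192.
One optimal bundle: electrophysiology block + SAXS beamtime + mass-spec batch + patch-clamp session + XRD sweep (56 h).
All optima have 5 experiments.

5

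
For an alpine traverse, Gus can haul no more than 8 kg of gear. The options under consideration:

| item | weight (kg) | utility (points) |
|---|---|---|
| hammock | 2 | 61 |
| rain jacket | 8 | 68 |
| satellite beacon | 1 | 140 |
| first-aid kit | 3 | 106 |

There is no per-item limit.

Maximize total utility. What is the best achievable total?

1120

The ratio ordering already packs tightly: 8×satellite beacon, 8 kg, 1120.
That's the maximum — no swap from here does better than 1120.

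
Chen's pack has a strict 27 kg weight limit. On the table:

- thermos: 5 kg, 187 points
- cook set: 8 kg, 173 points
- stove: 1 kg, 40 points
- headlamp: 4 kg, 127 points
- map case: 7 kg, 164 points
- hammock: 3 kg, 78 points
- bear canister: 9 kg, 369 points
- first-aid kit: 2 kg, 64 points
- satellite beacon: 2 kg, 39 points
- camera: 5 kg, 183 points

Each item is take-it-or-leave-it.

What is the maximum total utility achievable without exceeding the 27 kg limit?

By utility per kg: bear canister 41.00, stove 40.00, thermos 37.40 lead.
The ratio heuristic lands on thermos + stove + headlamp + bear canister + first-aid kit + camera (970) but leaves 1 kg idle.
Dropping first-aid kit frees 2 kg; slotting in hammock (3 kg) lifts the total to 984 at 27 kg.
The closest alternative, thermos + stove + headlamp + bear canister + first-aid kit + camera, reaches only 970.

984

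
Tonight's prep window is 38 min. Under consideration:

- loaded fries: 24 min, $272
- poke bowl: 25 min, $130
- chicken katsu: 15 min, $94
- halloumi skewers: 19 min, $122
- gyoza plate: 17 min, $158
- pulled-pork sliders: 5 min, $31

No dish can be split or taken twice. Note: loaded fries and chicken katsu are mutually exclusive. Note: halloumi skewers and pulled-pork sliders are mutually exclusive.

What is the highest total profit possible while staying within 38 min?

The ratio ordering already packs tightly: loaded fries + pulled-pork sliders, 29 min, 303.
The closest alternative, chicken katsu + gyoza plate + pulled-pork sliders, reaches only 283.

303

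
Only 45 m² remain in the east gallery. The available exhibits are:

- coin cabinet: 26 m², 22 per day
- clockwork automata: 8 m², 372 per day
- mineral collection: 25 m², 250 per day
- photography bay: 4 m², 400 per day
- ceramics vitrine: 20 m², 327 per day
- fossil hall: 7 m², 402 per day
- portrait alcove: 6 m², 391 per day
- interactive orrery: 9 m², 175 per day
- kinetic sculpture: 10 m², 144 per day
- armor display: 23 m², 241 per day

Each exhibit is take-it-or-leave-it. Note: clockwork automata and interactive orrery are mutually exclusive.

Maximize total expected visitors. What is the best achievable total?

Clockwork automata + photography bay + ceramics vitrine + fossil hall + portrait alcove uses 45 of the 45 m² and totals 1892.
The closest alternative, clockwork automata + photography bay + fossil hall + portrait alcove + kinetic sculpture, reaches only 1709.

1892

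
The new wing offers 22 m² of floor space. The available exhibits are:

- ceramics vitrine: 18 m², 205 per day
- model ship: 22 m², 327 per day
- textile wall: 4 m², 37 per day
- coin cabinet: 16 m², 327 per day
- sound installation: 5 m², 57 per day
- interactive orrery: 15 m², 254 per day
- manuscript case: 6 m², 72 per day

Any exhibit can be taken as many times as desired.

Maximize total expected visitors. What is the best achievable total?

Coin cabinet + manuscript case uses 22 of the 22 m² and totals 399.

399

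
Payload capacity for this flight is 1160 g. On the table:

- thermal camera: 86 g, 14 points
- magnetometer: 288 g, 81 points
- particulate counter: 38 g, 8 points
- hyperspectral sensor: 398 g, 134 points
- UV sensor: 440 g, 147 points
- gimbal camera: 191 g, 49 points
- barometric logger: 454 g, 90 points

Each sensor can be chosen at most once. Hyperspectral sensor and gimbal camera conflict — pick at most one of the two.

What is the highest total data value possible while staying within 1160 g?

362

Best packing: magnetometer + hyperspectral sensor + UV sensor — 1126 g, 362 total.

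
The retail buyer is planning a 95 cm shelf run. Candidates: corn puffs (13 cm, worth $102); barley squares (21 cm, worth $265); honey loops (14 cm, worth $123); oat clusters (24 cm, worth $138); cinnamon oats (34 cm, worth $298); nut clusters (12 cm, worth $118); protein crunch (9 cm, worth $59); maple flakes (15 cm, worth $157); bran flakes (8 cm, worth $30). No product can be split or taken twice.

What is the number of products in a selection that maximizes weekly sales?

5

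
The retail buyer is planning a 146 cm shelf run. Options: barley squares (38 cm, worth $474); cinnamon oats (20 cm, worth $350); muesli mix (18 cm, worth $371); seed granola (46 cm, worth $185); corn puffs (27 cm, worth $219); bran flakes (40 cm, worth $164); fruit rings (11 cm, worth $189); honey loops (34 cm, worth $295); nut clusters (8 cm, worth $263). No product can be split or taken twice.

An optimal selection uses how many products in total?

The maximum weekly sales within 146 cm is 1972.
For example barley squares + cinnamon oats + muesli mix + corn puffs + honey loops + nut clusters achieves it, using 145 cm.
All optima have 6 products.

6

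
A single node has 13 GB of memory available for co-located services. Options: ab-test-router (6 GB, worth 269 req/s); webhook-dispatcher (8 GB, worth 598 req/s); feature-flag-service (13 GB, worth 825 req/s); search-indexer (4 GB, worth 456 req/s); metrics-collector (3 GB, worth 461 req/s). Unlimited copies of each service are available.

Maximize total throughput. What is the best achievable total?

1844

Ranking by ratio (throughput/GB): metrics-collector 153.67, search-indexer 114.00, webhook-dispatcher 74.75.
Taking 4×metrics-collector: 12 GB used, 1844 in throughput.
That's the maximum — no swap from here does better than 1844.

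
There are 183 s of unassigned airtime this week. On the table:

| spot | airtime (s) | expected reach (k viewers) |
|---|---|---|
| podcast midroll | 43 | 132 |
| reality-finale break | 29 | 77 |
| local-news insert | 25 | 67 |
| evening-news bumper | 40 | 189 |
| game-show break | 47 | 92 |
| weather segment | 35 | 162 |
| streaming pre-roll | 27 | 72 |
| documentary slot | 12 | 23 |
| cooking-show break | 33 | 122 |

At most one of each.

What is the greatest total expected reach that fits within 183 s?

682

Greedy by ratio would take podcast midroll + local-news insert + evening-news bumper + weather segment + cooking-show break: 176 s used, total 672.
Replace local-news insert with reality-finale break: the trade gains 10 net, giving 682 at 180 s.
Nothing else within 183 s beats 682.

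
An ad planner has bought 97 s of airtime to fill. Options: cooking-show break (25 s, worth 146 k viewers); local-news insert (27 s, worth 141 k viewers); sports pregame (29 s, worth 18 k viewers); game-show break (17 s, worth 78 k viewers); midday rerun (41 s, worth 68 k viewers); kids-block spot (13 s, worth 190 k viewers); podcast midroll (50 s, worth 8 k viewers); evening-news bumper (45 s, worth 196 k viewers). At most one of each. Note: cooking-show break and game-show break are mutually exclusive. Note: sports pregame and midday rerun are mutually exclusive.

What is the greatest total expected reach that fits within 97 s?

532

By expected reach per s: kids-block spot 14.62, cooking-show break 5.84, local-news insert 5.22, game-show break 4.59 lead.
Best packing: cooking-show break + kids-block spot + evening-news bumper — 83 s, 532 total.
Runner-up local-news insert + kids-block spot + evening-news bumper tops out at 527.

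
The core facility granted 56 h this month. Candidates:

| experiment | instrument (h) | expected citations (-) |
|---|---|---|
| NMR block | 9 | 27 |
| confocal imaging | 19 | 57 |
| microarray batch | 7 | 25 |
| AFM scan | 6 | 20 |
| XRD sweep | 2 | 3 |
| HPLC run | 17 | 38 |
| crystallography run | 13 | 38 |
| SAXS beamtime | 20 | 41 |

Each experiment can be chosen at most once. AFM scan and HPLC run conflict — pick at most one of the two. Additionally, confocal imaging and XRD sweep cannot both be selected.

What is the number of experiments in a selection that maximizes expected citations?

5

The maximum expected citations within 56 h is 167.
For example NMR block + confocal imaging + microarray batch + AFM scan + crystallography run achieves it, using 54 h.
Any selection reaching 167 contains exactly 5 experiments.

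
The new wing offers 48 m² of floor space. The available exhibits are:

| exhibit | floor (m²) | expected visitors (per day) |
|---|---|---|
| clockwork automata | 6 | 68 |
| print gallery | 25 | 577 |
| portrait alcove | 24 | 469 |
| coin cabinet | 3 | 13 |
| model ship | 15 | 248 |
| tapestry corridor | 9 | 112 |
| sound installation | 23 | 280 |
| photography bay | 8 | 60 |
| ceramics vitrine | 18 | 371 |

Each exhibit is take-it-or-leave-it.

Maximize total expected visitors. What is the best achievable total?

961

Print gallery + coin cabinet + ceramics vitrine uses 46 of the 48 m² and totals 961.
Runner-up print gallery + ceramics vitrine tops out at 948.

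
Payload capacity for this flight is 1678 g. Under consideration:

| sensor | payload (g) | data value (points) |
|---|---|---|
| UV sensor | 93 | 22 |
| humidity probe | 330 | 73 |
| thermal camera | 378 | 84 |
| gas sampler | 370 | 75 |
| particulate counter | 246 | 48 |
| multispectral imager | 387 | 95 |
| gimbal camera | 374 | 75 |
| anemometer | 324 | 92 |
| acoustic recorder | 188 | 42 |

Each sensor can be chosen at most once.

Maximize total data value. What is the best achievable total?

By data value per g: anemometer 0.28, multispectral imager 0.25, UV sensor 0.24, acoustic recorder 0.22 lead.
Filling by ratio: UV sensor + thermal camera + particulate counter + multispectral imager + anemometer + acoustic recorder for 383, with 62 g left unused.
Dropping UV sensor and acoustic recorder frees 281 g; slotting in humidity probe (330 g) lifts the total to 392 at 1665 g.
Runner-up thermal camera + gas sampler + multispectral imager + anemometer + acoustic recorder tops out at 388.

392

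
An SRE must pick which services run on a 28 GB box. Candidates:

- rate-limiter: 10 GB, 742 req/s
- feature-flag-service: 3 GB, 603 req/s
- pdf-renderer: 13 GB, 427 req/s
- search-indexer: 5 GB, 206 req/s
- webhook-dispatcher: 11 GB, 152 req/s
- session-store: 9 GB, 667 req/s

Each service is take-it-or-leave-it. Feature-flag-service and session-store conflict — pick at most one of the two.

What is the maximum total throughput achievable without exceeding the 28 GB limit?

By throughput per GB: feature-flag-service 201.00, rate-limiter 74.20, session-store 74.11 lead.
Taking rate-limiter + feature-flag-service + pdf-renderer: 26 GB used, 1772 in throughput.
Next best is rate-limiter + search-indexer + session-store at 1615 (24 GB) — short by 157.

1772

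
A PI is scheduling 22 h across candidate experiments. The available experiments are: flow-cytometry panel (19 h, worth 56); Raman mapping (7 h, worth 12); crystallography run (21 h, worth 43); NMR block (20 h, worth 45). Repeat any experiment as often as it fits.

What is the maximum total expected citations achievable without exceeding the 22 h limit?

56

Taking flow-cytometry panel: 19 h used, 56 in expected citations.
No other feasible combination exceeds 56.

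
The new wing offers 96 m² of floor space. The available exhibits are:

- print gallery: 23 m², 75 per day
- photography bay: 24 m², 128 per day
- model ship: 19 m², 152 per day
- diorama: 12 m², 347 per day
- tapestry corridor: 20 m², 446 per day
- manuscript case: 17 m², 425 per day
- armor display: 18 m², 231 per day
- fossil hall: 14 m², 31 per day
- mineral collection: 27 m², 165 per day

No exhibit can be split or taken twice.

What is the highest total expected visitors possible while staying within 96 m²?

1614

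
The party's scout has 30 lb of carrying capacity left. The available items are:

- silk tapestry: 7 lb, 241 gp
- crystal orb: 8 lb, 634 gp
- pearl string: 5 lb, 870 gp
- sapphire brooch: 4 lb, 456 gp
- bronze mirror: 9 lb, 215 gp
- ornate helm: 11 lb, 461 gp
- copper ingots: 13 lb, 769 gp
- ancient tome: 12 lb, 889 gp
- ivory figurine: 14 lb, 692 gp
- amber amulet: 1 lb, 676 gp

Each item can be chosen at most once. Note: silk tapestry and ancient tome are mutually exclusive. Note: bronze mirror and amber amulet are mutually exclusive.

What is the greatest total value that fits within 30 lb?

3525

The ratio ordering already packs tightly: crystal orb + pearl string + sapphire brooch + ancient tome + amber amulet, 30 lb, 3525.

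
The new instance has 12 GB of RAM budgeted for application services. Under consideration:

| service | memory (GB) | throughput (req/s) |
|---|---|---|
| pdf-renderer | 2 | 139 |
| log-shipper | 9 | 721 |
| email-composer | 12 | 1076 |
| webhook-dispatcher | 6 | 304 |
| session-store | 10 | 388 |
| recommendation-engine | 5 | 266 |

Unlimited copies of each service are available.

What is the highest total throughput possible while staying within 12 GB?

1076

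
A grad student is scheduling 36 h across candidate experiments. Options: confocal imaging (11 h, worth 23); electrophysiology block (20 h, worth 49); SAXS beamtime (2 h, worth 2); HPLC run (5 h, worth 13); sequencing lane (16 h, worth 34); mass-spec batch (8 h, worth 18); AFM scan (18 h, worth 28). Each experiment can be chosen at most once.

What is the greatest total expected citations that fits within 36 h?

85

A density-first pass picks electrophysiology block + SAXS beamtime + HPLC run + mass-spec batch — 82 at 35 h.
Dropping SAXS beamtime and mass-spec batch frees 10 h; slotting in confocal imaging (11 h) lifts the total to 85 at 36 h.
The closest alternative, electrophysiology block + sequencing lane, reaches only 83.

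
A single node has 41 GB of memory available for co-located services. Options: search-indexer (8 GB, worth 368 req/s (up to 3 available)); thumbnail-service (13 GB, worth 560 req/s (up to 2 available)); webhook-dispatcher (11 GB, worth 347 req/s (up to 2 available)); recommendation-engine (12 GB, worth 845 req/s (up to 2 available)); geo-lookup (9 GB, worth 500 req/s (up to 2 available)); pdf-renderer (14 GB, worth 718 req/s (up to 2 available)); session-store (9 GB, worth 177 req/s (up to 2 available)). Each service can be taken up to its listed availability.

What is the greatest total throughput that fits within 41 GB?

2558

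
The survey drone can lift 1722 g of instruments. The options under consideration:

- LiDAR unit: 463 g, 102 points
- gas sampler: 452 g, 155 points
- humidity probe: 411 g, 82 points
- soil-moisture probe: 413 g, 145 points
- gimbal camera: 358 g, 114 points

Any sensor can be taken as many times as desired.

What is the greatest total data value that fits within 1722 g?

590

A density-first pass picks 4×soil-moisture probe — 580 at 1652 g.
The 413 g tied up in soil-moisture probe is better spent on gas sampler — total rises to 590 (1691 g).
The spare 31 g is too small for any remaining sensor, and no exchange beats 590.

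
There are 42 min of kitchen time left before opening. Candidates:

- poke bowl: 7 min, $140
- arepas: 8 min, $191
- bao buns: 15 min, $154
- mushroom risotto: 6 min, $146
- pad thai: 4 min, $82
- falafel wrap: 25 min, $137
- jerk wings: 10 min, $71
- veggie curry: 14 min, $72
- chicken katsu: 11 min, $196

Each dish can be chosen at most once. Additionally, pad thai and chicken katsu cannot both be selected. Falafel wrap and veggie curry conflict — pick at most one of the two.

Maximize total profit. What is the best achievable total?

Best packing: poke bowl + arepas + mushroom risotto + jerk wings + chicken katsu — 42 min, 744 total.

744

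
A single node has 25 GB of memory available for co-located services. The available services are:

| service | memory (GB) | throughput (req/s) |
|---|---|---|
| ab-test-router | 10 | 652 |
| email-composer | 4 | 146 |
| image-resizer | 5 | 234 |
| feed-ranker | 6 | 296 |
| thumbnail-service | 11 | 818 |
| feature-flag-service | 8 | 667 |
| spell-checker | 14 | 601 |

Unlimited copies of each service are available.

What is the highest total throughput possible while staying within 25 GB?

3×feature-flag-service uses 24 of the 25 GB and totals 2001.

2001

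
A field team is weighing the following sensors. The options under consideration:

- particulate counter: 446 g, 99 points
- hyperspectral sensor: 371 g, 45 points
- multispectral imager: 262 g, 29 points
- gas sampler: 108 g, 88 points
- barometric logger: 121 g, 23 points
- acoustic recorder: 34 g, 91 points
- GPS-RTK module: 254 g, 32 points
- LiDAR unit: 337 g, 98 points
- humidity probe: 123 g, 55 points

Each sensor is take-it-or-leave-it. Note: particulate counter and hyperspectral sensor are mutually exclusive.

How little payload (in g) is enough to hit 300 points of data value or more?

600

Minimise g subject to total data value ≥ 300.
gas sampler + barometric logger + acoustic recorder + LiDAR unit reaches 300 using 600 g.
Any bundle with less than 600 g falls short of 300.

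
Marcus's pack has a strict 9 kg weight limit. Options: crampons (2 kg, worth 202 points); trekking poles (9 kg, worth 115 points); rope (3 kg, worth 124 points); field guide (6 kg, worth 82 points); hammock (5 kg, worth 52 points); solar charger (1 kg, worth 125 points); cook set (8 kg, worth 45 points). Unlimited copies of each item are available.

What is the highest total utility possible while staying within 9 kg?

1125

By utility per kg: solar charger 125.00, crampons 101.00, rope 41.33, field guide 13.67 lead.
Best packing: 9×solar charger — 9 kg, 1125 total.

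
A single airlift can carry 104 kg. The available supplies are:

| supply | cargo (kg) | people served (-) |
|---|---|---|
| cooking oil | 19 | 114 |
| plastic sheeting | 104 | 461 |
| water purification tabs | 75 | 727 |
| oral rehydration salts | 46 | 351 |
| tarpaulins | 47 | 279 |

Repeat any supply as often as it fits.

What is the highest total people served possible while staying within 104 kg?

Best packing: cooking oil + water purification tabs — 94 kg, 841 total.

841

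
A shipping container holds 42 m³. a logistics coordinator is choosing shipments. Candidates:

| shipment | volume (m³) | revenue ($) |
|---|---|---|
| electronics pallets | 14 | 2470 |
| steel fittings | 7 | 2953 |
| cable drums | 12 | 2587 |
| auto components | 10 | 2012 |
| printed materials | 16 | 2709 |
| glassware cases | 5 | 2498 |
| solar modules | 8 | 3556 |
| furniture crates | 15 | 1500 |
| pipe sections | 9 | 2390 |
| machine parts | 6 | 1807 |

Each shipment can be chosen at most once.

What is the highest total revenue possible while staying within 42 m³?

13984

Filling by ratio: steel fittings + glassware cases + solar modules + pipe sections + machine parts for 13204, with 7 m³ left unused.
The 6 m³ tied up in machine parts is better spent on cable drums — total rises to 13984 (41 m³).
Runner-up steel fittings + cable drums + auto components + glassware cases + solar modules tops out at 13606.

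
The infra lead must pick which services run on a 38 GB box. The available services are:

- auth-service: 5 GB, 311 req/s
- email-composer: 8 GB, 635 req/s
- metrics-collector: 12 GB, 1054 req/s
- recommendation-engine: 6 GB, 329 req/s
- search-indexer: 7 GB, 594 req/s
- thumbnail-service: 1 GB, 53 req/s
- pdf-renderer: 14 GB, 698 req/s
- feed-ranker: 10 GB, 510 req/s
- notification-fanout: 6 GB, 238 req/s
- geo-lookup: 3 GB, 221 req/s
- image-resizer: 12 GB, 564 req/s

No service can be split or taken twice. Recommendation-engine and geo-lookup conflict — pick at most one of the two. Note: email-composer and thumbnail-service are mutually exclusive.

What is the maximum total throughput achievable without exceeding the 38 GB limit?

2923

Density check — metrics-collector 87.83, search-indexer 84.86, email-composer 79.38 are the best per GB.
Best packing: auth-service + email-composer + metrics-collector + recommendation-engine + search-indexer — 38 GB, 2923 total.
An exhaustive check of the 2048 subsets confirms 2923.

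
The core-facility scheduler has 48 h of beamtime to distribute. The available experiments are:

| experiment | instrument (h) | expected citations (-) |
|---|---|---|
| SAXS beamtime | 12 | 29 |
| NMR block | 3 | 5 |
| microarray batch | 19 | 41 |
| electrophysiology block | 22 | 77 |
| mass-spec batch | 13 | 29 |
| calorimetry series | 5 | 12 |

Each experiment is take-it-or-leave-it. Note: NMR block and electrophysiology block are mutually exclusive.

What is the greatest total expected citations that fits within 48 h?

135

Taking SAXS beamtime + electrophysiology block + mass-spec batch: 47 h used, 135 in expected citations.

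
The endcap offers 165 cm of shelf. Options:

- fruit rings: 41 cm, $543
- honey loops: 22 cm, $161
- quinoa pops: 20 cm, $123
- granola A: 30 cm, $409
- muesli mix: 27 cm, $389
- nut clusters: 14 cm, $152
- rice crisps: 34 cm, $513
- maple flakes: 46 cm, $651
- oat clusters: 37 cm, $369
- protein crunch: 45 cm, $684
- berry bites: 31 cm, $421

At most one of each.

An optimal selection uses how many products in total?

Optimal total is 2313.
One optimal bundle: fruit rings + nut clusters + rice crisps + protein crunch + berry bites (165 cm).
All optima have 5 products.

5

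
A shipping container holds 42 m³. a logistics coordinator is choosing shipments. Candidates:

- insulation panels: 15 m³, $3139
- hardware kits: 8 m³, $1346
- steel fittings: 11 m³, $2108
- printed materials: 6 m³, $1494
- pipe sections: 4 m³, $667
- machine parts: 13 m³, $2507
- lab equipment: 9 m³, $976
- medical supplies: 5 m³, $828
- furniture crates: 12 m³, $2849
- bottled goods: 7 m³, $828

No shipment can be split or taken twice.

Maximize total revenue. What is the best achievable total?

Filling by ratio: insulation panels + hardware kits + printed materials + furniture crates for 8828, with 1 m³ left unused.
The 8 m³ tied up in hardware kits is better spent on pipe sections + medical supplies — total rises to 8977 (42 m³).
Runner-up steel fittings + printed materials + machine parts + furniture crates tops out at 8958.

8977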